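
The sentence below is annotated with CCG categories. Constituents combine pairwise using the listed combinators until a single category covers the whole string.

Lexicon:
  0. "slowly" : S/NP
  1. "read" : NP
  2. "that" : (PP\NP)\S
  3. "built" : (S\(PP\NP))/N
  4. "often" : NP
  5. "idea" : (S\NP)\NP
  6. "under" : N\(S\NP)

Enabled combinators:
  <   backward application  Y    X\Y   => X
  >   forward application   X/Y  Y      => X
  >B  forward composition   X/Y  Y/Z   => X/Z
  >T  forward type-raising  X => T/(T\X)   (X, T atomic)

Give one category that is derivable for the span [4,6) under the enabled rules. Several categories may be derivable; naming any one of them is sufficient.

[0,7] S   <
  [0,3] PP\NP   <
    [0,2] S   >
      [0,1] "slowly" : S/NP
      [1,2] "read" : NP
    [2,3] "that" : (PP\NP)\S
  [3,7] S\(PP\NP)   >
    [3,4] "built" : (S\(PP\NP))/N
    [4,7] N   <
      [4,6] S\NP   <
        [4,5] "often" : NP
        [5,6] "idea" : (S\NP)\NP
      [6,7] "under" : N\(S\NP)

S\NP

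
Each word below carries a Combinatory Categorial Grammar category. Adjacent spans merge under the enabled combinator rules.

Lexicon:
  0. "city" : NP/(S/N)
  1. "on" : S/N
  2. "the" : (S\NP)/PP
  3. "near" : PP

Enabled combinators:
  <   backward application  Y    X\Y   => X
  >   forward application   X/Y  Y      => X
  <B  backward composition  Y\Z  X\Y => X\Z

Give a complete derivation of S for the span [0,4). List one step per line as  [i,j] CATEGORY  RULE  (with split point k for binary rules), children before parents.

[0,1] NP/(S/N)  lex  "city"
[1,2] S/N  lex  "on"
[0,2] NP  >  k=1
[2,3] (S\NP)/PP  lex  "the"
[3,4] PP  lex  "near"
[2,4] S\NP  >  k=3
[0,4] S  <  k=2

[0,4] S   <
  [0,2] NP   >
    [0,1] "city" : NP/(S/N)
    [1,2] "on" : S/N
  [2,4] S\NP   >
    [2,3] "the" : (S\NP)/PP
    [3,4] "near" : PP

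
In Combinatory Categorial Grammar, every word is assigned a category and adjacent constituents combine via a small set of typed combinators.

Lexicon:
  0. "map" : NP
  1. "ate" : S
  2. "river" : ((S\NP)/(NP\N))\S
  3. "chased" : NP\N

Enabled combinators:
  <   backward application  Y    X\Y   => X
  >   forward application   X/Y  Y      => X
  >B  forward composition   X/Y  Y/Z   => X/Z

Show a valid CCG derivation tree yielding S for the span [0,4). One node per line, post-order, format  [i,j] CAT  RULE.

[0,4] S   <
  [0,1] "map" : NP
  [1,4] S\NP   >
    [1,3] (S\NP)/(NP\N)   <
      [1,2] "ate" : S
      [2,3] "river" : ((S\NP)/(NP\N))\S
    [3,4] "chased" : NP\N

[0,1] NP  lex  "map"
[1,2] S  lex  "ate"
[2,3] ((S\NP)/(NP\N))\S  lex  "river"
[1,3] (S\NP)/(NP\N)  <  k=2
[3,4] NP\N  lex  "chased"
[1,4] S\NP  >  k=3
[0,4] S  <  k=1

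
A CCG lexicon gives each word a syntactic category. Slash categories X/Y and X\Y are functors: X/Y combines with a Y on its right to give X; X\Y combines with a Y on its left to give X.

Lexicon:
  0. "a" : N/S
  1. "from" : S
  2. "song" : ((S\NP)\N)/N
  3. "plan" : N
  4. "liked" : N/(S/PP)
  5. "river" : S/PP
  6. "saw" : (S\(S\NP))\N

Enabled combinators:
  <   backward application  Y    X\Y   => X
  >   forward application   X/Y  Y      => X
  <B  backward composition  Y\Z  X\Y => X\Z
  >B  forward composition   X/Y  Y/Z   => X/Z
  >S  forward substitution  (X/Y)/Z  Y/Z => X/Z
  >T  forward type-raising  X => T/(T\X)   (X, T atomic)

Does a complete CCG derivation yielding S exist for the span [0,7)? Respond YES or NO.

YES

[0,7] S   <
  [0,4] S\NP   <
    [0,2] N   >
      [0,1] "a" : N/S
      [1,2] "from" : S
    [2,4] (S\NP)\N   >
      [2,3] "song" : ((S\NP)\N)/N
      [3,4] "plan" : N
  [4,7] S\(S\NP)   <
    [4,6] N   >
      [4,5] "liked" : N/(S/PP)
      [5,6] "river" : S/PP
    [6,7] "saw" : (S\(S\NP))\N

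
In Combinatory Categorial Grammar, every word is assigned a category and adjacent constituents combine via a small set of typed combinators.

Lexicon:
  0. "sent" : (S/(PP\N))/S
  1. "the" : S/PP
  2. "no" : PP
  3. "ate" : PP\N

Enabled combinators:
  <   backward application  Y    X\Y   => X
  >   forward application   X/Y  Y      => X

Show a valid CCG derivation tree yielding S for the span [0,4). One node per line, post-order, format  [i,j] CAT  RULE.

[0,4] S   >
  [0,3] S/(PP\N)   >
    [0,1] "sent" : (S/(PP\N))/S
    [1,3] S   >
      [1,2] "the" : S/PP
      [2,3] "no" : PP
  [3,4] "ate" : PP\N

[0,1] (S/(PP\N))/S  lex  "sent"
[1,2] S/PP  lex  "the"
[2,3] PP  lex  "no"
[1,3] S  >  k=2
[0,3] S/(PP\N)  >  k=1
[3,4] PP\N  lex  "ate"
[0,4] S  >  k=3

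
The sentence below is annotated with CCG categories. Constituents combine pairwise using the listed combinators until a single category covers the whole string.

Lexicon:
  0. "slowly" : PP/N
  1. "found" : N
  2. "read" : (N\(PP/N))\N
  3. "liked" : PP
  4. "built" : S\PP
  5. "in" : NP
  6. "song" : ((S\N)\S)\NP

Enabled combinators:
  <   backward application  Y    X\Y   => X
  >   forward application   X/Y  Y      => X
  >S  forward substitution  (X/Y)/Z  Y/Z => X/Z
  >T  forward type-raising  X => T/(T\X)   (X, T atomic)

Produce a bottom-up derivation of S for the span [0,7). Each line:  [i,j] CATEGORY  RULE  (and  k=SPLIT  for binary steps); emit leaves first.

[0,1] PP/N  lex  "slowly"
[1,2] N  lex  "found"
[2,3] (N\(PP/N))\N  lex  "read"
[1,3] N\(PP/N)  <  k=2
[0,3] N  <  k=1
[3,4] PP  lex  "liked"
[4,5] S\PP  lex  "built"
[3,5] S  <  k=4
[5,6] NP  lex  "in"
[6,7] ((S\N)\S)\NP  lex  "song"
[5,7] (S\N)\S  <  k=6
[3,7] S\N  <  k=5
[0,7] S  <  k=3

[0,7] S   <
  [0,3] N   <
    [0,1] "slowly" : PP/N
    [1,3] N\(PP/N)   <
      [1,2] "found" : N
      [2,3] "read" : (N\(PP/N))\N
  [3,7] S\N   <
    [3,5] S   <
      [3,4] "liked" : PP
      [4,5] "built" : S\PP
    [5,7] (S\N)\S   <
      [5,6] "in" : NP
      [6,7] "song" : ((S\N)\S)\NP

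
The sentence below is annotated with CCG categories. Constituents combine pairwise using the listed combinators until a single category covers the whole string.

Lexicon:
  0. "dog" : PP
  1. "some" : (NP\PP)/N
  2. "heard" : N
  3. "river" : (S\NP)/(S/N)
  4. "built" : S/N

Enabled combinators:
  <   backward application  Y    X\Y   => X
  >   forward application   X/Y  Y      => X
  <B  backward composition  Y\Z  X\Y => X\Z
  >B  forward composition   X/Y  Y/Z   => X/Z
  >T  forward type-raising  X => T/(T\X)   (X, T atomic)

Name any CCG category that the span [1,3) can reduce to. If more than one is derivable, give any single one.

[0,5] S   <
  [0,3] NP   <
    [0,1] "dog" : PP
    [1,3] NP\PP   >
      [1,2] "some" : (NP\PP)/N
      [2,3] "heard" : N
  [3,5] S\NP   >
    [3,4] "river" : (S\NP)/(S/N)
    [4,5] "built" : S/N

NP\PP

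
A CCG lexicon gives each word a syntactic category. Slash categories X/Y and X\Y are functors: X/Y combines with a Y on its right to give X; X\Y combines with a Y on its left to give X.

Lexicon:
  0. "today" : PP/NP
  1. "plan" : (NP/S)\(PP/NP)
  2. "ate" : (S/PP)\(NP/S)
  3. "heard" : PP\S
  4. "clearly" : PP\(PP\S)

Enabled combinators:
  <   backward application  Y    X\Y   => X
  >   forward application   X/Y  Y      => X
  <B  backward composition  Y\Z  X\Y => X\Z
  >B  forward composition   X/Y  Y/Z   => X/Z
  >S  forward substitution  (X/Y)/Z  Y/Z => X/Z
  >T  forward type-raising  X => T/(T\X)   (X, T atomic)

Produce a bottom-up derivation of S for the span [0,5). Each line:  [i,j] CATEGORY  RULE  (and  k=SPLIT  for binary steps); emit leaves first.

[0,1] PP/NP  lex  "today"
[1,2] (NP/S)\(PP/NP)  lex  "plan"
[0,2] NP/S  <  k=1
[2,3] (S/PP)\(NP/S)  lex  "ate"
[0,3] S/PP  <  k=2
[3,4] PP\S  lex  "heard"
[4,5] PP\(PP\S)  lex  "clearly"
[3,5] PP  <  k=4
[0,5] S  >  k=3

[0,5] S   >
  [0,3] S/PP   <
    [0,2] NP/S   <
      [0,1] "today" : PP/NP
      [1,2] "plan" : (NP/S)\(PP/NP)
    [2,3] "ate" : (S/PP)\(NP/S)
  [3,5] PP   <
    [3,4] "heard" : PP\S
    [4,5] "clearly" : PP\(PP\S)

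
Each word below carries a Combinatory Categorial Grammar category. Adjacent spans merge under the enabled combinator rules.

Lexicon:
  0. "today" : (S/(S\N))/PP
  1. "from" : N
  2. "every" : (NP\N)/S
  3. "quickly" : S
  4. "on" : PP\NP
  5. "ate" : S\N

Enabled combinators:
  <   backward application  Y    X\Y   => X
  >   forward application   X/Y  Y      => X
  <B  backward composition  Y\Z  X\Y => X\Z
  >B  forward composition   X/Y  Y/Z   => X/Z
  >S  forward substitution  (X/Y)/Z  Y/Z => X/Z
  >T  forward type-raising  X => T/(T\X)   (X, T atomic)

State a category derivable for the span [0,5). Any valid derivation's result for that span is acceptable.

S/(S\N)

[0,6] S   >
  [0,5] S/(S\N)   >
    [0,1] "today" : (S/(S\N))/PP
    [1,5] PP   <
      [1,4] NP   <
        [1,2] "from" : N
        [2,4] NP\N   >
          [2,3] "every" : (NP\N)/S
          [3,4] "quickly" : S
      [4,5] "on" : PP\NP
  [5,6] "ate" : S\N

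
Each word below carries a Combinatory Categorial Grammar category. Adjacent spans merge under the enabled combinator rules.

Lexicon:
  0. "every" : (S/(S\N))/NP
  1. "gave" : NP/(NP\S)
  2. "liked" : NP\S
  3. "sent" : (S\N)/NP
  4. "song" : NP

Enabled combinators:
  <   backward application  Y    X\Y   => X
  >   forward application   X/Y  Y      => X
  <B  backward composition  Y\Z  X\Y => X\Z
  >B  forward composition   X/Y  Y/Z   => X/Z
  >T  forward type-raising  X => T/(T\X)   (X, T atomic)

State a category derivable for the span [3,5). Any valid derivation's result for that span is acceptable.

S\N

[0,5] S   >
  [0,3] S/(S\N)   >
    [0,1] "every" : (S/(S\N))/NP
    [1,3] NP   >
      [1,2] "gave" : NP/(NP\S)
      [2,3] "liked" : NP\S
  [3,5] S\N   >
    [3,4] "sent" : (S\N)/NP
    [4,5] "song" : NP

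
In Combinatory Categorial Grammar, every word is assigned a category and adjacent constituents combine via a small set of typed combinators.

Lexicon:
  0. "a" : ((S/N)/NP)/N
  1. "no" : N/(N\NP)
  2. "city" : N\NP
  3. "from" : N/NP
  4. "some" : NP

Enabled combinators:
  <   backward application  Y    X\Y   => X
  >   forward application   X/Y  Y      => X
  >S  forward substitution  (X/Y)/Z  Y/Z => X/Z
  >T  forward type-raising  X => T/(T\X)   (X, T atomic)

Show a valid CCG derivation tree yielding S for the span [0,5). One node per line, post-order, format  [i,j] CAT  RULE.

[0,1] ((S/N)/NP)/N  lex  "a"
[1,2] N/(N\NP)  lex  "no"
[2,3] N\NP  lex  "city"
[1,3] N  >  k=2
[0,3] (S/N)/NP  >  k=1
[3,4] N/NP  lex  "from"
[0,4] S/NP  >S  k=3
[4,5] NP  lex  "some"
[0,5] S  >  k=4

[0,5] S   >
  [0,4] S/NP   >S
    [0,3] (S/N)/NP   >
      [0,1] "a" : ((S/N)/NP)/N
      [1,3] N   >
        [1,2] "no" : N/(N\NP)
        [2,3] "city" : N\NP
    [3,4] "from" : N/NP
  [4,5] "some" : NP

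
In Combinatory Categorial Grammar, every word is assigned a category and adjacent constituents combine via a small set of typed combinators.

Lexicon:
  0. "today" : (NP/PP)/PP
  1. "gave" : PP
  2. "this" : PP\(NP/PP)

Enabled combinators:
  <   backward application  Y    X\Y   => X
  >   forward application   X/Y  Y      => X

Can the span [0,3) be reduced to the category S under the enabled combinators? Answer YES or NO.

(NP/PP)/PP PP PP\(NP/PP)
CKY chart[0,3] = {PP}; S ∉ chart

NO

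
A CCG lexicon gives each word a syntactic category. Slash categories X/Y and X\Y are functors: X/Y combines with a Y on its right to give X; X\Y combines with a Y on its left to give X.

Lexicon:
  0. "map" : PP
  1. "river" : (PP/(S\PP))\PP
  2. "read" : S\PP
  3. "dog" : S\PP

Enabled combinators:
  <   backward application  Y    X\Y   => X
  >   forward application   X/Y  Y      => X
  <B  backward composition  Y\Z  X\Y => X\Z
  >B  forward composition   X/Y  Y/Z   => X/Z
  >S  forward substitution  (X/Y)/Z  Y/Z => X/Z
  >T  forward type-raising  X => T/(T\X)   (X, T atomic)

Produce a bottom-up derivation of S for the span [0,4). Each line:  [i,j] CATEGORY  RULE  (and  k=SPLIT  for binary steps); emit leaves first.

[0,4] S   <
  [0,3] PP   >
    [0,2] PP/(S\PP)   <
      [0,1] "map" : PP
      [1,2] "river" : (PP/(S\PP))\PP
    [2,3] "read" : S\PP
  [3,4] "dog" : S\PP

[0,1] PP  lex  "map"
[1,2] (PP/(S\PP))\PP  lex  "river"
[0,2] PP/(S\PP)  <  k=1
[2,3] S\PP  lex  "read"
[0,3] PP  >  k=2
[3,4] S\PP  lex  "dog"
[0,4] S  <  k=3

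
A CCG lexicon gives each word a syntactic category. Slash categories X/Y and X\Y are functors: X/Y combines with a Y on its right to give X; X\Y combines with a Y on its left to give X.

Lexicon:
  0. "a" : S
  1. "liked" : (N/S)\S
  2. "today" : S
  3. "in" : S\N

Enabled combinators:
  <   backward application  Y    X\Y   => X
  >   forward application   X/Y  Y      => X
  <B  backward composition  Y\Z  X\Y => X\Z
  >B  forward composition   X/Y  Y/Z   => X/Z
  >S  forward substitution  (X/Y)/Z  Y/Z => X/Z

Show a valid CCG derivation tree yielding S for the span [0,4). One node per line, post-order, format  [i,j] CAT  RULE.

[0,4] S   <
  [0,3] N   >
    [0,2] N/S   <
      [0,1] "a" : S
      [1,2] "liked" : (N/S)\S
    [2,3] "today" : S
  [3,4] "in" : S\N

[0,1] S  lex  "a"
[1,2] (N/S)\S  lex  "liked"
[0,2] N/S  <  k=1
[2,3] S  lex  "today"
[0,3] N  >  k=2
[3,4] S\N  lex  "in"
[0,4] S  <  k=3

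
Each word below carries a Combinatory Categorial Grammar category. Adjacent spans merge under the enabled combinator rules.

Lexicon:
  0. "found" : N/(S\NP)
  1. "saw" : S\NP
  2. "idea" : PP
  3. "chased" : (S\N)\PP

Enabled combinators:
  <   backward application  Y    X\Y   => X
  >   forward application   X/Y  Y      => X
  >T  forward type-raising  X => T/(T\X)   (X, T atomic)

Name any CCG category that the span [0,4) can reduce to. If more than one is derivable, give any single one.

S

[0,4] S   <
  [0,2] N   >
    [0,1] "found" : N/(S\NP)
    [1,2] "saw" : S\NP
  [2,4] S\N   <
    [2,3] "idea" : PP
    [3,4] "chased" : (S\N)\PP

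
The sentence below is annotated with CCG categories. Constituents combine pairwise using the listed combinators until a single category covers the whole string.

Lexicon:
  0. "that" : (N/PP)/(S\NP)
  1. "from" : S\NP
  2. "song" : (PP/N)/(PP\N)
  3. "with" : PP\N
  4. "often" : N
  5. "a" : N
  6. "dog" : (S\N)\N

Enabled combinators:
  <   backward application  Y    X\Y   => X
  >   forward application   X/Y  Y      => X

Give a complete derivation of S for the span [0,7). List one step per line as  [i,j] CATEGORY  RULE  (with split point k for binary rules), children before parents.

[0,1] (N/PP)/(S\NP)  lex  "that"
[1,2] S\NP  lex  "from"
[0,2] N/PP  >  k=1
[2,3] (PP/N)/(PP\N)  lex  "song"
[3,4] PP\N  lex  "with"
[2,4] PP/N  >  k=3
[4,5] N  lex  "often"
[2,5] PP  >  k=4
[0,5] N  >  k=2
[5,6] N  lex  "a"
[6,7] (S\N)\N  lex  "dog"
[5,7] S\N  <  k=6
[0,7] S  <  k=5

[0,7] S   <
  [0,5] N   >
    [0,2] N/PP   >
      [0,1] "that" : (N/PP)/(S\NP)
      [1,2] "from" : S\NP
    [2,5] PP   >
      [2,4] PP/N   >
        [2,3] "song" : (PP/N)/(PP\N)
        [3,4] "with" : PP\N
      [4,5] "often" : N
  [5,7] S\N   <
    [5,6] "a" : N
    [6,7] "dog" : (S\N)\N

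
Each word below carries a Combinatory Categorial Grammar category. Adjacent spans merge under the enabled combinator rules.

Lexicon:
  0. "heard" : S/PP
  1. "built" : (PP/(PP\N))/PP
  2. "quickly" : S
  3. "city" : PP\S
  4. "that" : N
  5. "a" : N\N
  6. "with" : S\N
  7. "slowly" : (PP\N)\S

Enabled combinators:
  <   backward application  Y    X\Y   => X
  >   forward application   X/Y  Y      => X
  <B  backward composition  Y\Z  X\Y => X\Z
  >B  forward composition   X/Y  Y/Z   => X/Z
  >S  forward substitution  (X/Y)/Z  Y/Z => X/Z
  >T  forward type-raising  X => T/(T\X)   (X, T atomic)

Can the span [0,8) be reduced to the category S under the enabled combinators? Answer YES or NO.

YES

[0,8] S   >
  [0,1] "heard" : S/PP
  [1,8] PP   >
    [1,4] PP/(PP\N)   >
      [1,2] "built" : (PP/(PP\N))/PP
      [2,4] PP   >
        [2,3] PP/(PP\S)   >T
          [2,3] "quickly" : S
        [3,4] "city" : PP\S
    [4,8] PP\N   <
      [4,7] S   <
        [4,5] "that" : N
        [5,7] S\N   <B
          [5,6] "a" : N\N
          [6,7] "with" : S\N
      [7,8] "slowly" : (PP\N)\S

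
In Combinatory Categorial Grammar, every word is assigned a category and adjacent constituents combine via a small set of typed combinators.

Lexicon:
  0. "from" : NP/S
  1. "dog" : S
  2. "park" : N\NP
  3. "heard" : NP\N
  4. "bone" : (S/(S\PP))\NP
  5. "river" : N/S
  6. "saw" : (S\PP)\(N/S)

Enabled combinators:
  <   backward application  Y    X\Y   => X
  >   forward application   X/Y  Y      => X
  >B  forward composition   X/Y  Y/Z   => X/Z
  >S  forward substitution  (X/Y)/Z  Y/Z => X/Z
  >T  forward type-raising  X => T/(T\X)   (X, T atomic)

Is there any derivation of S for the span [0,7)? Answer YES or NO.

[0,7] S   >
  [0,5] S/(S\PP)   <
    [0,4] NP   <
      [0,3] N   <
        [0,2] NP   >
          [0,1] "from" : NP/S
          [1,2] "dog" : S
        [2,3] "park" : N\NP
      [3,4] "heard" : NP\N
    [4,5] "bone" : (S/(S\PP))\NP
  [5,7] S\PP   <
    [5,6] "river" : N/S
    [6,7] "saw" : (S\PP)\(N/S)

YES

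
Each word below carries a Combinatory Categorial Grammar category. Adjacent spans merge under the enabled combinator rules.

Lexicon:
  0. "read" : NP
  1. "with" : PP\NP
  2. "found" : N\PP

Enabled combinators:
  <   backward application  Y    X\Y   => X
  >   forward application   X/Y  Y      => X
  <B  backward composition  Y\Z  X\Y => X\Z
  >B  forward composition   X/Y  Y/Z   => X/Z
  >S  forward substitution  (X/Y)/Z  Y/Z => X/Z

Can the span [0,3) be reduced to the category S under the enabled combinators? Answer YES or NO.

NO

NP PP\NP N\PP
CKY chart[0,3] = {N}; S ∉ chart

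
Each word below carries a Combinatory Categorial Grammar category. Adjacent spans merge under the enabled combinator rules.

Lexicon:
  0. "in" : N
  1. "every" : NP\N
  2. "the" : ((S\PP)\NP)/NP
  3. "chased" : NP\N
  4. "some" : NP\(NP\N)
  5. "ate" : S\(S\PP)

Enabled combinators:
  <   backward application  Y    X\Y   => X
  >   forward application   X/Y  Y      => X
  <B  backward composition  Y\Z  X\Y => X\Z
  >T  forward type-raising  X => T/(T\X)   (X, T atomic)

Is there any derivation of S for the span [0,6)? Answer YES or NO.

[0,6] S   <
  [0,5] S\PP   <
    [0,2] NP   >
      [0,1] NP/(NP\N)   >T
        [0,1] "in" : N
      [1,2] "every" : NP\N
    [2,5] (S\PP)\NP   >
      [2,3] "the" : ((S\PP)\NP)/NP
      [3,5] NP   <
        [3,4] "chased" : NP\N
        [4,5] "some" : NP\(NP\N)
  [5,6] "ate" : S\(S\PP)

YES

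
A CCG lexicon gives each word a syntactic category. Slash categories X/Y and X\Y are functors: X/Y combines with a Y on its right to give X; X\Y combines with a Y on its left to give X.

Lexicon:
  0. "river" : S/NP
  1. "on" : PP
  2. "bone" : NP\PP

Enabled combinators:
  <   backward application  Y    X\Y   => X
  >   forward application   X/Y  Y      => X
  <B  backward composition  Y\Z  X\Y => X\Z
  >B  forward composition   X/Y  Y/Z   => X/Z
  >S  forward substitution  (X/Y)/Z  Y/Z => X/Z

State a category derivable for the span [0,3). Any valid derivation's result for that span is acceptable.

[0,3] S   >
  [0,1] "river" : S/NP
  [1,3] NP   <
    [1,2] "on" : PP
    [2,3] "bone" : NP\PP

S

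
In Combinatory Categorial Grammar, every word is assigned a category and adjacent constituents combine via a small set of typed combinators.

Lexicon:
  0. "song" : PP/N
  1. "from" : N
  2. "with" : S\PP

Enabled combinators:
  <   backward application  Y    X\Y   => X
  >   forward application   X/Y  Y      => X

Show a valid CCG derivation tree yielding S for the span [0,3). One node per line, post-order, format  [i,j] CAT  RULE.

[0,3] S   <
  [0,2] PP   >
    [0,1] "song" : PP/N
    [1,2] "from" : N
  [2,3] "with" : S\PP

[0,1] PP/N  lex  "song"
[1,2] N  lex  "from"
[0,2] PP  >  k=1
[2,3] S\PP  lex  "with"
[0,3] S  <  k=2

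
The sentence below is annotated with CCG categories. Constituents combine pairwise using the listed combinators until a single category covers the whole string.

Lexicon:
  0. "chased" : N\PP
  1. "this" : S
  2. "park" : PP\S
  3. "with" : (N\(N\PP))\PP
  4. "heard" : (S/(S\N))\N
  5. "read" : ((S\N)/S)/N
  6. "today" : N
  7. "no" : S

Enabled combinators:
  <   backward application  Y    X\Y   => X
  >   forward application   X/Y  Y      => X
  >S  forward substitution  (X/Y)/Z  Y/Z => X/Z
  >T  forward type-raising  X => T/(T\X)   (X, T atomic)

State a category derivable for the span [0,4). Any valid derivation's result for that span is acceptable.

N

[0,8] S   >
  [0,5] S/(S\N)   <
    [0,4] N   <
      [0,1] "chased" : N\PP
      [1,4] N\(N\PP)   <
        [1,3] PP   >
          [1,2] PP/(PP\S)   >T
            [1,2] "this" : S
          [2,3] "park" : PP\S
        [3,4] "with" : (N\(N\PP))\PP
    [4,5] "heard" : (S/(S\N))\N
  [5,8] S\N   >
    [5,7] (S\N)/S   >
      [5,6] "read" : ((S\N)/S)/N
      [6,7] "today" : N
    [7,8] "no" : S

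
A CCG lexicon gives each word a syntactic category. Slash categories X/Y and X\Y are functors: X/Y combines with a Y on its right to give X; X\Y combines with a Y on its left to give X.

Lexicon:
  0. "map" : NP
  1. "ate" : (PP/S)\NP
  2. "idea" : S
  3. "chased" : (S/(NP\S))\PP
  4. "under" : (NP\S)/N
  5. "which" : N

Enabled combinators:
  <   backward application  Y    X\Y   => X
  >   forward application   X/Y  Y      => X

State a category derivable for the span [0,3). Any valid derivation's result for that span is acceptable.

[0,6] S   >
  [0,4] S/(NP\S)   <
    [0,3] PP   >
      [0,2] PP/S   <
        [0,1] "map" : NP
        [1,2] "ate" : (PP/S)\NP
      [2,3] "idea" : S
    [3,4] "chased" : (S/(NP\S))\PP
  [4,6] NP\S   >
    [4,5] "under" : (NP\S)/N
    [5,6] "which" : N

PP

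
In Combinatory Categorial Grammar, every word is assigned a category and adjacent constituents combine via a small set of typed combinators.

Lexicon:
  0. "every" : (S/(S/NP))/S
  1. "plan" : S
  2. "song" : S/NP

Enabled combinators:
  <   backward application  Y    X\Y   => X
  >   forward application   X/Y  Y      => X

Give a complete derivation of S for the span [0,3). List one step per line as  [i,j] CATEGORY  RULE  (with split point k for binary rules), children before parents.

[0,1] (S/(S/NP))/S  lex  "every"
[1,2] S  lex  "plan"
[0,2] S/(S/NP)  >  k=1
[2,3] S/NP  lex  "song"
[0,3] S  >  k=2

[0,3] S   >
  [0,2] S/(S/NP)   >
    [0,1] "every" : (S/(S/NP))/S
    [1,2] "plan" : S
  [2,3] "song" : S/NP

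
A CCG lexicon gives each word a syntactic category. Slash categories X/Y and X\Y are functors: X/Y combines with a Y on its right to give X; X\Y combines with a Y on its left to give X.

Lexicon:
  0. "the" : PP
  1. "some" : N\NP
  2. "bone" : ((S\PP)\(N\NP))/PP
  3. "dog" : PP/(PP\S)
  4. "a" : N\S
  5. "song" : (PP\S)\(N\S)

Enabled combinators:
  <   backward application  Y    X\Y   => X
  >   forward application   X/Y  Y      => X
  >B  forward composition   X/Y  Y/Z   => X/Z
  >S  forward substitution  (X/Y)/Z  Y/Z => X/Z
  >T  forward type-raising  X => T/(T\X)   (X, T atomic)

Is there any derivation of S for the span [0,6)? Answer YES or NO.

[0,6] S   <
  [0,1] "the" : PP
  [1,6] S\PP   <
    [1,2] "some" : N\NP
    [2,6] (S\PP)\(N\NP)   >
      [2,3] "bone" : ((S\PP)\(N\NP))/PP
      [3,6] PP   >
        [3,4] "dog" : PP/(PP\S)
        [4,6] PP\S   <
          [4,5] "a" : N\S
          [5,6] "song" : (PP\S)\(N\S)

YES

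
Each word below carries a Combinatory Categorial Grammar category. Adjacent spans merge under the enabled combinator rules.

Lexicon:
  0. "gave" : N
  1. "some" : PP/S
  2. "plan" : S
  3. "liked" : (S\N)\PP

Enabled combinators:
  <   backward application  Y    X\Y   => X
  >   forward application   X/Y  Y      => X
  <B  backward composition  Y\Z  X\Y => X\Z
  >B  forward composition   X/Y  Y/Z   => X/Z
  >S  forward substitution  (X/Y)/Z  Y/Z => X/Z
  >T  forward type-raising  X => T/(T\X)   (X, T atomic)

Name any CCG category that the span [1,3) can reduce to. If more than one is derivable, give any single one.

[0,4] S   <
  [0,1] "gave" : N
  [1,4] S\N   <
    [1,3] PP   >
      [1,2] "some" : PP/S
      [2,3] "plan" : S
    [3,4] "liked" : (S\N)\PP

PP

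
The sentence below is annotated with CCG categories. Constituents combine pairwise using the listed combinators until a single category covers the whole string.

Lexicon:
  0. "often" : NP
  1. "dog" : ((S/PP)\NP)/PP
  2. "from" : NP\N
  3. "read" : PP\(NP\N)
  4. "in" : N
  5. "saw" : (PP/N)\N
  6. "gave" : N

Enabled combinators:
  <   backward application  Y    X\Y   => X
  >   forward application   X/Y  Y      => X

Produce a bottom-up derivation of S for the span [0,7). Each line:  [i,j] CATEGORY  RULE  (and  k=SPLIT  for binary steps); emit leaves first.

[0,1] NP  lex  "often"
[1,2] ((S/PP)\NP)/PP  lex  "dog"
[2,3] NP\N  lex  "from"
[3,4] PP\(NP\N)  lex  "read"
[2,4] PP  <  k=3
[1,4] (S/PP)\NP  >  k=2
[0,4] S/PP  <  k=1
[4,5] N  lex  "in"
[5,6] (PP/N)\N  lex  "saw"
[4,6] PP/N  <  k=5
[6,7] N  lex  "gave"
[4,7] PP  >  k=6
[0,7] S  >  k=4

[0,7] S   >
  [0,4] S/PP   <
    [0,1] "often" : NP
    [1,4] (S/PP)\NP   >
      [1,2] "dog" : ((S/PP)\NP)/PP
      [2,4] PP   <
        [2,3] "from" : NP\N
        [3,4] "read" : PP\(NP\N)
  [4,7] PP   >
    [4,6] PP/N   <
      [4,5] "in" : N
      [5,6] "saw" : (PP/N)\N
    [6,7] "gave" : N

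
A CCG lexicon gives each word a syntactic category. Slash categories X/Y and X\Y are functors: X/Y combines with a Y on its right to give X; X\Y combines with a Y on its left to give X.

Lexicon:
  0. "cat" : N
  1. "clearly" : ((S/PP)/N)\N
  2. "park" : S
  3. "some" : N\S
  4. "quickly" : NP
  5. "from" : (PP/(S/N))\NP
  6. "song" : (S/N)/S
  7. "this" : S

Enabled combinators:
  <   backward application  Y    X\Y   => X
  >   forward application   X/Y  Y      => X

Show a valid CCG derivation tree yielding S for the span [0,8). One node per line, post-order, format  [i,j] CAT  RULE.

[0,8] S   >
  [0,4] S/PP   >
    [0,2] (S/PP)/N   <
      [0,1] "cat" : N
      [1,2] "clearly" : ((S/PP)/N)\N
    [2,4] N   <
      [2,3] "park" : S
      [3,4] "some" : N\S
  [4,8] PP   >
    [4,6] PP/(S/N)   <
      [4,5] "quickly" : NP
      [5,6] "from" : (PP/(S/N))\NP
    [6,8] S/N   >
      [6,7] "song" : (S/N)/S
      [7,8] "this" : S

[0,1] N  lex  "cat"
[1,2] ((S/PP)/N)\N  lex  "clearly"
[0,2] (S/PP)/N  <  k=1
[2,3] S  lex  "park"
[3,4] N\S  lex  "some"
[2,4] N  <  k=3
[0,4] S/PP  >  k=2
[4,5] NP  lex  "quickly"
[5,6] (PP/(S/N))\NP  lex  "from"
[4,6] PP/(S/N)  <  k=5
[6,7] (S/N)/S  lex  "song"
[7,8] S  lex  "this"
[6,8] S/N  >  k=7
[4,8] PP  >  k=6
[0,8] S  >  k=4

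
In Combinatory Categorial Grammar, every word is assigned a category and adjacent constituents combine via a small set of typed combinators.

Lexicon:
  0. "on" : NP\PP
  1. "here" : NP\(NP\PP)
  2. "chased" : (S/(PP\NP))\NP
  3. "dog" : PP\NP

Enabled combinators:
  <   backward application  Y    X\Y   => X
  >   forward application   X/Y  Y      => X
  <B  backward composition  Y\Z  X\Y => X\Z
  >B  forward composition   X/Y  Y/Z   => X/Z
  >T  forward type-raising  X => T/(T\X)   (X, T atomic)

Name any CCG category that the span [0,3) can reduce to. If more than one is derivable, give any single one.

[0,4] S   >
  [0,3] S/(PP\NP)   <
    [0,2] NP   <
      [0,1] "on" : NP\PP
      [1,2] "here" : NP\(NP\PP)
    [2,3] "chased" : (S/(PP\NP))\NP
  [3,4] "dog" : PP\NP

S/(PP\NP)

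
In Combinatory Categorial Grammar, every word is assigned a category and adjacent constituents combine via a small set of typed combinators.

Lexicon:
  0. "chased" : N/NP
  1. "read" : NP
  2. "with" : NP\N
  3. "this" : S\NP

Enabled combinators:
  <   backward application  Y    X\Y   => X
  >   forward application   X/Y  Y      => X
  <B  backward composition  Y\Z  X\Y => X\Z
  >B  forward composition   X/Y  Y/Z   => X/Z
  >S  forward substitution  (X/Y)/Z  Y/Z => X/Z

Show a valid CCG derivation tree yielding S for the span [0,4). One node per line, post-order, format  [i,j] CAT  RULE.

[0,4] S   <
  [0,2] N   >
    [0,1] "chased" : N/NP
    [1,2] "read" : NP
  [2,4] S\N   <B
    [2,3] "with" : NP\N
    [3,4] "this" : S\NP

[0,1] N/NP  lex  "chased"
[1,2] NP  lex  "read"
[0,2] N  >  k=1
[2,3] NP\N  lex  "with"
[3,4] S\NP  lex  "this"
[2,4] S\N  <B  k=3
[0,4] S  <  k=2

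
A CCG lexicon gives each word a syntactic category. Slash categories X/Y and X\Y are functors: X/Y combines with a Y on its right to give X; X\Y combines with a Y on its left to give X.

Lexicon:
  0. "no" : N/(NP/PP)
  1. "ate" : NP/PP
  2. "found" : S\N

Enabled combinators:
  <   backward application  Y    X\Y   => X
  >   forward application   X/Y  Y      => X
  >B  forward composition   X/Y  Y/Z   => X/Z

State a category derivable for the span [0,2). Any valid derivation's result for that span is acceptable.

[0,3] S   <
  [0,2] N   >
    [0,1] "no" : N/(NP/PP)
    [1,2] "ate" : NP/PP
  [2,3] "found" : S\N

N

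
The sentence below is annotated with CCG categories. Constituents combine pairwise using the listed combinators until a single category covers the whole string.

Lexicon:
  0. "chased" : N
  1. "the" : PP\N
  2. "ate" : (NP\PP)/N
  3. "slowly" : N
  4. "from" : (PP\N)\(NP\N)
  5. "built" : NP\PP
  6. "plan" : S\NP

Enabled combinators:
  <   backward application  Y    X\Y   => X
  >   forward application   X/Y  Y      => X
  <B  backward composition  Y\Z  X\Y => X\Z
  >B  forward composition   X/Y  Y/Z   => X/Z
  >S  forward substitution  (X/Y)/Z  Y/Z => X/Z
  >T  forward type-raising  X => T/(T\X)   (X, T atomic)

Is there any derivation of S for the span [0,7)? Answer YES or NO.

YES

[0,7] S   <
  [0,5] PP   <
    [0,1] "chased" : N
    [1,5] PP\N   <
      [1,4] NP\N   <B
        [1,2] "the" : PP\N
        [2,4] NP\PP   >
          [2,3] "ate" : (NP\PP)/N
          [3,4] "slowly" : N
      [4,5] "from" : (PP\N)\(NP\N)
  [5,7] S\PP   <B
    [5,6] "built" : NP\PP
    [6,7] "plan" : S\NP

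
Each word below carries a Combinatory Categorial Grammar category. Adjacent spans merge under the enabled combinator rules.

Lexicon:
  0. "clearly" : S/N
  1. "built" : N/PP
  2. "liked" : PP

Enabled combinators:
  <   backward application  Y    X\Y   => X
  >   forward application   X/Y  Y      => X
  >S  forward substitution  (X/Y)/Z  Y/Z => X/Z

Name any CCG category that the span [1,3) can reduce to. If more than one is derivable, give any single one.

[0,3] S   >
  [0,1] "clearly" : S/N
  [1,3] N   >
    [1,2] "built" : N/PP
    [2,3] "liked" : PP

N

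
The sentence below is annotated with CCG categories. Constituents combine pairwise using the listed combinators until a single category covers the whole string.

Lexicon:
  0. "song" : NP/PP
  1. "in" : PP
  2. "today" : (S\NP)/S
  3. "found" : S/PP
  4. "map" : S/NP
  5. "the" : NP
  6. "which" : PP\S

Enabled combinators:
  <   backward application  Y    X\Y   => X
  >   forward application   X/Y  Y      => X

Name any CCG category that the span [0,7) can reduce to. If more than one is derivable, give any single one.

S

[0,7] S   <
  [0,2] NP   >
    [0,1] "song" : NP/PP
    [1,2] "in" : PP
  [2,7] S\NP   >
    [2,3] "today" : (S\NP)/S
    [3,7] S   >
      [3,4] "found" : S/PP
      [4,7] PP   <
        [4,6] S   >
          [4,5] "map" : S/NP
          [5,6] "the" : NP
        [6,7] "which" : PP\S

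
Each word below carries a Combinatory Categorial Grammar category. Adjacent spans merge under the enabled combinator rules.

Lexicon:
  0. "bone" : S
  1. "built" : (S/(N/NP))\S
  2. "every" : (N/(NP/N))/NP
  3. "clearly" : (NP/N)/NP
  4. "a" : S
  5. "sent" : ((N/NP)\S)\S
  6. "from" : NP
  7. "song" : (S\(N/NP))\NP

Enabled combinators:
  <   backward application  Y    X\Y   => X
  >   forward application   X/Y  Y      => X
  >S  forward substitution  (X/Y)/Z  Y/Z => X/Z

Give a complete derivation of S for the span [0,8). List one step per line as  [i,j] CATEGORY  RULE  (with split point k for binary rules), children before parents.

[0,8] S   <
  [0,6] N/NP   <
    [0,4] S   >
      [0,2] S/(N/NP)   <
        [0,1] "bone" : S
        [1,2] "built" : (S/(N/NP))\S
      [2,4] N/NP   >S
        [2,3] "every" : (N/(NP/N))/NP
        [3,4] "clearly" : (NP/N)/NP
    [4,6] (N/NP)\S   <
      [4,5] "a" : S
      [5,6] "sent" : ((N/NP)\S)\S
  [6,8] S\(N/NP)   <
    [6,7] "from" : NP
    [7,8] "song" : (S\(N/NP))\NP

[0,1] S  lex  "bone"
[1,2] (S/(N/NP))\S  lex  "built"
[0,2] S/(N/NP)  <  k=1
[2,3] (N/(NP/N))/NP  lex  "every"
[3,4] (NP/N)/NP  lex  "clearly"
[2,4] N/NP  >S  k=3
[0,4] S  >  k=2
[4,5] S  lex  "a"
[5,6] ((N/NP)\S)\S  lex  "sent"
[4,6] (N/NP)\S  <  k=5
[0,6] N/NP  <  k=4
[6,7] NP  lex  "from"
[7,8] (S\(N/NP))\NP  lex  "song"
[6,8] S\(N/NP)  <  k=7
[0,8] S  <  k=6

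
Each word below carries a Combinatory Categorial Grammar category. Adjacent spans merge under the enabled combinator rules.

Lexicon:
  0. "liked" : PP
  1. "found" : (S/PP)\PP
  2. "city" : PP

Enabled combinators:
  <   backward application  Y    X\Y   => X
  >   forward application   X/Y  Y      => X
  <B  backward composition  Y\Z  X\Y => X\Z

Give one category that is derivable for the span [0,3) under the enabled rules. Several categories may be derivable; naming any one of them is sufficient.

[0,3] S   >
  [0,2] S/PP   <
    [0,1] "liked" : PP
    [1,2] "found" : (S/PP)\PP
  [2,3] "city" : PP

S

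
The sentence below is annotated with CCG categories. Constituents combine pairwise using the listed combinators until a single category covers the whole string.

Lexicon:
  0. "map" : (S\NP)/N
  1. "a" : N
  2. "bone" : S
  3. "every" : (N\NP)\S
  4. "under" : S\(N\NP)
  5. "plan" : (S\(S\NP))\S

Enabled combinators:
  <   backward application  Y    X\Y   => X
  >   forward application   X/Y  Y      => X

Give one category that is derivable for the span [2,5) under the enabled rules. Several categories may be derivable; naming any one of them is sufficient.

[0,6] S   <
  [0,2] S\NP   >
    [0,1] "map" : (S\NP)/N
    [1,2] "a" : N
  [2,6] S\(S\NP)   <
    [2,5] S   <
      [2,4] N\NP   <
        [2,3] "bone" : S
        [3,4] "every" : (N\NP)\S
      [4,5] "under" : S\(N\NP)
    [5,6] "plan" : (S\(S\NP))\S

S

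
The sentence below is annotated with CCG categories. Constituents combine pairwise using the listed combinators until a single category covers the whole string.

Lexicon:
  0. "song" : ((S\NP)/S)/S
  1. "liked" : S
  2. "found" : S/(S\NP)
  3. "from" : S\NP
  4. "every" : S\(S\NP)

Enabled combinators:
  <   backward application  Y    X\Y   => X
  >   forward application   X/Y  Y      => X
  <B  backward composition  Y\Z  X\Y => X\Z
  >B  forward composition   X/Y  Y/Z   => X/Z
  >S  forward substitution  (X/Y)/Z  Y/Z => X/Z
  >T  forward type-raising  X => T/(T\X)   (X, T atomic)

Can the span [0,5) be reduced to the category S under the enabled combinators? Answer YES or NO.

[0,5] S   <
  [0,4] S\NP   >
    [0,2] (S\NP)/S   >
      [0,1] "song" : ((S\NP)/S)/S
      [1,2] "liked" : S
    [2,4] S   >
      [2,3] "found" : S/(S\NP)
      [3,4] "from" : S\NP
  [4,5] "every" : S\(S\NP)

YES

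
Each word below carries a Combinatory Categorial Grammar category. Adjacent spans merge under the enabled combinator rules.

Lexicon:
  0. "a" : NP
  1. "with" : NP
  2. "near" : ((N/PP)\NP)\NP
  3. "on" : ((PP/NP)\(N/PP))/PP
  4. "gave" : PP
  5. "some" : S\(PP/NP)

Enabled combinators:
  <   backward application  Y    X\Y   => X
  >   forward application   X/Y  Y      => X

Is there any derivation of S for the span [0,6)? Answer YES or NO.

YES

[0,6] S   <
  [0,5] PP/NP   <
    [0,3] N/PP   <
      [0,1] "a" : NP
      [1,3] (N/PP)\NP   <
        [1,2] "with" : NP
        [2,3] "near" : ((N/PP)\NP)\NP
    [3,5] (PP/NP)\(N/PP)   >
      [3,4] "on" : ((PP/NP)\(N/PP))/PP
      [4,5] "gave" : PP
  [5,6] "some" : S\(PP/NP)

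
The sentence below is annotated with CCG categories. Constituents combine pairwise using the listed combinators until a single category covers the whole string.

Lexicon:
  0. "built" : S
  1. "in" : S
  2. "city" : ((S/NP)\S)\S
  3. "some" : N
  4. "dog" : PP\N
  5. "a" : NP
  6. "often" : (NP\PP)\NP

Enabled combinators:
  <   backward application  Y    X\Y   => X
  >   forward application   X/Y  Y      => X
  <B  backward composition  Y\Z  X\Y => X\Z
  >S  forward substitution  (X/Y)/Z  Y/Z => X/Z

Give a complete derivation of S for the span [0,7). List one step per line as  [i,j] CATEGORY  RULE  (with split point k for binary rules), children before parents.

[0,7] S   >
  [0,3] S/NP   <
    [0,1] "built" : S
    [1,3] (S/NP)\S   <
      [1,2] "in" : S
      [2,3] "city" : ((S/NP)\S)\S
  [3,7] NP   <
    [3,5] PP   <
      [3,4] "some" : N
      [4,5] "dog" : PP\N
    [5,7] NP\PP   <
      [5,6] "a" : NP
      [6,7] "often" : (NP\PP)\NP

[0,1] S  lex  "built"
[1,2] S  lex  "in"
[2,3] ((S/NP)\S)\S  lex  "city"
[1,3] (S/NP)\S  <  k=2
[0,3] S/NP  <  k=1
[3,4] N  lex  "some"
[4,5] PP\N  lex  "dog"
[3,5] PP  <  k=4
[5,6] NP  lex  "a"
[6,7] (NP\PP)\NP  lex  "often"
[5,7] NP\PP  <  k=6
[3,7] NP  <  k=5
[0,7] S  >  k=3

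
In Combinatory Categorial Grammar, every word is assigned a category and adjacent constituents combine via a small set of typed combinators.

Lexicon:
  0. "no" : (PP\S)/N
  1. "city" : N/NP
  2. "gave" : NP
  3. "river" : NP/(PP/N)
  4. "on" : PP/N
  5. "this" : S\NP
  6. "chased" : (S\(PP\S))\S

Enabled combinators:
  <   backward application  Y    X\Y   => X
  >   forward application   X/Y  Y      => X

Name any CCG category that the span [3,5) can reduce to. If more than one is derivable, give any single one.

NP

[0,7] S   <
  [0,3] PP\S   >
    [0,1] "no" : (PP\S)/N
    [1,3] N   >
      [1,2] "city" : N/NP
      [2,3] "gave" : NP
  [3,7] S\(PP\S)   <
    [3,6] S   <
      [3,5] NP   >
        [3,4] "river" : NP/(PP/N)
        [4,5] "on" : PP/N
      [5,6] "this" : S\NP
    [6,7] "chased" : (S\(PP\S))\S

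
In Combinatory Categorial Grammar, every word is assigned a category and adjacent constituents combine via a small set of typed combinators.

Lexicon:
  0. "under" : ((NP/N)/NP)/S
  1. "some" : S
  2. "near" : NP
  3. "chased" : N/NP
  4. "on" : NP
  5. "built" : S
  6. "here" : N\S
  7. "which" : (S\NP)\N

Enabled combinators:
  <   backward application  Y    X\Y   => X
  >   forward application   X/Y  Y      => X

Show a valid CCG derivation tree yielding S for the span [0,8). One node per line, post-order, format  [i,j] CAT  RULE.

[0,1] ((NP/N)/NP)/S  lex  "under"
[1,2] S  lex  "some"
[0,2] (NP/N)/NP  >  k=1
[2,3] NP  lex  "near"
[0,3] NP/N  >  k=2
[3,4] N/NP  lex  "chased"
[4,5] NP  lex  "on"
[3,5] N  >  k=4
[0,5] NP  >  k=3
[5,6] S  lex  "built"
[6,7] N\S  lex  "here"
[5,7] N  <  k=6
[7,8] (S\NP)\N  lex  "which"
[5,8] S\NP  <  k=7
[0,8] S  <  k=5

[0,8] S   <
  [0,5] NP   >
    [0,3] NP/N   >
      [0,2] (NP/N)/NP   >
        [0,1] "under" : ((NP/N)/NP)/S
        [1,2] "some" : S
      [2,3] "near" : NP
    [3,5] N   >
      [3,4] "chased" : N/NP
      [4,5] "on" : NP
  [5,8] S\NP   <
    [5,7] N   <
      [5,6] "built" : S
      [6,7] "here" : N\S
    [7,8] "which" : (S\NP)\N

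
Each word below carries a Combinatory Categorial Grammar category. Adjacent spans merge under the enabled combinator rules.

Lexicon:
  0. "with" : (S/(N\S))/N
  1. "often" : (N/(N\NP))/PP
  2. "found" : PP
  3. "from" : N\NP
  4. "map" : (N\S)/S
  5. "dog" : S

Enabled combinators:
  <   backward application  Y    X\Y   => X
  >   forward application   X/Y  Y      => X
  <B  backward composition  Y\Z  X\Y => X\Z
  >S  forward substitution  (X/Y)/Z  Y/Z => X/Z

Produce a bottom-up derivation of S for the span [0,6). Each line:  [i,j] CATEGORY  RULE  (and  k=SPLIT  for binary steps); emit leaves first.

[0,1] (S/(N\S))/N  lex  "with"
[1,2] (N/(N\NP))/PP  lex  "often"
[2,3] PP  lex  "found"
[1,3] N/(N\NP)  >  k=2
[3,4] N\NP  lex  "from"
[1,4] N  >  k=3
[0,4] S/(N\S)  >  k=1
[4,5] (N\S)/S  lex  "map"
[5,6] S  lex  "dog"
[4,6] N\S  >  k=5
[0,6] S  >  k=4

[0,6] S   >
  [0,4] S/(N\S)   >
    [0,1] "with" : (S/(N\S))/N
    [1,4] N   >
      [1,3] N/(N\NP)   >
        [1,2] "often" : (N/(N\NP))/PP
        [2,3] "found" : PP
      [3,4] "from" : N\NP
  [4,6] N\S   >
    [4,5] "map" : (N\S)/S
    [5,6] "dog" : S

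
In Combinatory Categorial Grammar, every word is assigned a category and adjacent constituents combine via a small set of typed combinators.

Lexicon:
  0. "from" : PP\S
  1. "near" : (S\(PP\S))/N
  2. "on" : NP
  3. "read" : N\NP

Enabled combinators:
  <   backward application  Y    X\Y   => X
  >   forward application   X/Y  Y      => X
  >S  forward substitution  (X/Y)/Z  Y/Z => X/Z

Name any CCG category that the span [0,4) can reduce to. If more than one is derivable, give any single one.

S

[0,4] S   <
  [0,1] "from" : PP\S
  [1,4] S\(PP\S)   >
    [1,2] "near" : (S\(PP\S))/N
    [2,4] N   <
      [2,3] "on" : NP
      [3,4] "read" : N\NP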